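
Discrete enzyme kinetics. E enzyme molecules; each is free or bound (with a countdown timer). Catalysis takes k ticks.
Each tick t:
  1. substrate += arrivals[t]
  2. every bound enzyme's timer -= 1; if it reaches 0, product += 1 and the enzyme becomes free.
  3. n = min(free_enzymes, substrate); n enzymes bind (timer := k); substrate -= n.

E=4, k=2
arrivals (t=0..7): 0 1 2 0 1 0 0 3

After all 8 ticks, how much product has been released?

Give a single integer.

t=0: arr=0 -> substrate=0 bound=0 product=0
t=1: arr=1 -> substrate=0 bound=1 product=0
t=2: arr=2 -> substrate=0 bound=3 product=0
t=3: arr=0 -> substrate=0 bound=2 product=1
t=4: arr=1 -> substrate=0 bound=1 product=3
t=5: arr=0 -> substrate=0 bound=1 product=3
t=6: arr=0 -> substrate=0 bound=0 product=4
t=7: arr=3 -> substrate=0 bound=3 product=4

Answer: 4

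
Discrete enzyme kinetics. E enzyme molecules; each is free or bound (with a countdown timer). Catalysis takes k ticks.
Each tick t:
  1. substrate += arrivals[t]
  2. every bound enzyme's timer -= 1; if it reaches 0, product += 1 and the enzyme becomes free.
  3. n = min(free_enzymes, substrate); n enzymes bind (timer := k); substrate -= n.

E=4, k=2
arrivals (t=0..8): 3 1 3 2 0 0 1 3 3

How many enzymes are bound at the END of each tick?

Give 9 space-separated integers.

Answer: 3 4 4 4 2 1 1 4 4

Derivation:
t=0: arr=3 -> substrate=0 bound=3 product=0
t=1: arr=1 -> substrate=0 bound=4 product=0
t=2: arr=3 -> substrate=0 bound=4 product=3
t=3: arr=2 -> substrate=1 bound=4 product=4
t=4: arr=0 -> substrate=0 bound=2 product=7
t=5: arr=0 -> substrate=0 bound=1 product=8
t=6: arr=1 -> substrate=0 bound=1 product=9
t=7: arr=3 -> substrate=0 bound=4 product=9
t=8: arr=3 -> substrate=2 bound=4 product=10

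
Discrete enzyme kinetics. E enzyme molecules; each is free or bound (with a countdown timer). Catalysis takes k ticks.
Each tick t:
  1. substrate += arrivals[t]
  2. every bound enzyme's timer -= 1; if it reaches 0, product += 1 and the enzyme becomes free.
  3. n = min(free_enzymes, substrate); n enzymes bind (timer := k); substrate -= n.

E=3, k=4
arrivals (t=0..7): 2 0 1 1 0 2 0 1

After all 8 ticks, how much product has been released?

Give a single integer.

t=0: arr=2 -> substrate=0 bound=2 product=0
t=1: arr=0 -> substrate=0 bound=2 product=0
t=2: arr=1 -> substrate=0 bound=3 product=0
t=3: arr=1 -> substrate=1 bound=3 product=0
t=4: arr=0 -> substrate=0 bound=2 product=2
t=5: arr=2 -> substrate=1 bound=3 product=2
t=6: arr=0 -> substrate=0 bound=3 product=3
t=7: arr=1 -> substrate=1 bound=3 product=3

Answer: 3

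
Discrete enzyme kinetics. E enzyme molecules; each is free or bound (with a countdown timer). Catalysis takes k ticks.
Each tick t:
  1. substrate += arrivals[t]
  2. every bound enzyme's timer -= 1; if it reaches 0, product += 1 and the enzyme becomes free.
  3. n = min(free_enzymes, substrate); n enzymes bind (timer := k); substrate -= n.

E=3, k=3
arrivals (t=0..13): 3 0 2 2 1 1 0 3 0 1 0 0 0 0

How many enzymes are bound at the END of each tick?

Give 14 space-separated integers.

t=0: arr=3 -> substrate=0 bound=3 product=0
t=1: arr=0 -> substrate=0 bound=3 product=0
t=2: arr=2 -> substrate=2 bound=3 product=0
t=3: arr=2 -> substrate=1 bound=3 product=3
t=4: arr=1 -> substrate=2 bound=3 product=3
t=5: arr=1 -> substrate=3 bound=3 product=3
t=6: arr=0 -> substrate=0 bound=3 product=6
t=7: arr=3 -> substrate=3 bound=3 product=6
t=8: arr=0 -> substrate=3 bound=3 product=6
t=9: arr=1 -> substrate=1 bound=3 product=9
t=10: arr=0 -> substrate=1 bound=3 product=9
t=11: arr=0 -> substrate=1 bound=3 product=9
t=12: arr=0 -> substrate=0 bound=1 product=12
t=13: arr=0 -> substrate=0 bound=1 product=12

Answer: 3 3 3 3 3 3 3 3 3 3 3 3 1 1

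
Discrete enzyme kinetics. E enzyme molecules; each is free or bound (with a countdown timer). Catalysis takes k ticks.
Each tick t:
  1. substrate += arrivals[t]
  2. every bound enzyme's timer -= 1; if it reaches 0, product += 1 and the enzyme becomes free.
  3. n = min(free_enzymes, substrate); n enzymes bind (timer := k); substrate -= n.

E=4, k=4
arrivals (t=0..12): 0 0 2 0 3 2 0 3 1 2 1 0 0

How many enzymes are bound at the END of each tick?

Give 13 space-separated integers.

t=0: arr=0 -> substrate=0 bound=0 product=0
t=1: arr=0 -> substrate=0 bound=0 product=0
t=2: arr=2 -> substrate=0 bound=2 product=0
t=3: arr=0 -> substrate=0 bound=2 product=0
t=4: arr=3 -> substrate=1 bound=4 product=0
t=5: arr=2 -> substrate=3 bound=4 product=0
t=6: arr=0 -> substrate=1 bound=4 product=2
t=7: arr=3 -> substrate=4 bound=4 product=2
t=8: arr=1 -> substrate=3 bound=4 product=4
t=9: arr=2 -> substrate=5 bound=4 product=4
t=10: arr=1 -> substrate=4 bound=4 product=6
t=11: arr=0 -> substrate=4 bound=4 product=6
t=12: arr=0 -> substrate=2 bound=4 product=8

Answer: 0 0 2 2 4 4 4 4 4 4 4 4 4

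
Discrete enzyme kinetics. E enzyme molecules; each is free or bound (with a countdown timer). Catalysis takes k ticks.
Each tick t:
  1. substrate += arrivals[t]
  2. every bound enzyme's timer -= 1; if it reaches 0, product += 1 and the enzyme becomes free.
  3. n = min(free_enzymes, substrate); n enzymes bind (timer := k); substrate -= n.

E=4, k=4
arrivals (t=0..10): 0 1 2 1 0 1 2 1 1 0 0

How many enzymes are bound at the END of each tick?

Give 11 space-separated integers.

t=0: arr=0 -> substrate=0 bound=0 product=0
t=1: arr=1 -> substrate=0 bound=1 product=0
t=2: arr=2 -> substrate=0 bound=3 product=0
t=3: arr=1 -> substrate=0 bound=4 product=0
t=4: arr=0 -> substrate=0 bound=4 product=0
t=5: arr=1 -> substrate=0 bound=4 product=1
t=6: arr=2 -> substrate=0 bound=4 product=3
t=7: arr=1 -> substrate=0 bound=4 product=4
t=8: arr=1 -> substrate=1 bound=4 product=4
t=9: arr=0 -> substrate=0 bound=4 product=5
t=10: arr=0 -> substrate=0 bound=2 product=7

Answer: 0 1 3 4 4 4 4 4 4 4 2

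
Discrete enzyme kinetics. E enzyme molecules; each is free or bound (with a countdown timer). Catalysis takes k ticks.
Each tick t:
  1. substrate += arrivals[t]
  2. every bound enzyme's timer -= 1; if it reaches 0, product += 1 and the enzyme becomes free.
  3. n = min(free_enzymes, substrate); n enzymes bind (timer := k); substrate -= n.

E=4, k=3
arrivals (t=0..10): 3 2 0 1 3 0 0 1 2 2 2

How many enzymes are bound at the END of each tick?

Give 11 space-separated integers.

t=0: arr=3 -> substrate=0 bound=3 product=0
t=1: arr=2 -> substrate=1 bound=4 product=0
t=2: arr=0 -> substrate=1 bound=4 product=0
t=3: arr=1 -> substrate=0 bound=3 product=3
t=4: arr=3 -> substrate=1 bound=4 product=4
t=5: arr=0 -> substrate=1 bound=4 product=4
t=6: arr=0 -> substrate=0 bound=3 product=6
t=7: arr=1 -> substrate=0 bound=2 product=8
t=8: arr=2 -> substrate=0 bound=4 product=8
t=9: arr=2 -> substrate=1 bound=4 product=9
t=10: arr=2 -> substrate=2 bound=4 product=10

Answer: 3 4 4 3 4 4 3 2 4 4 4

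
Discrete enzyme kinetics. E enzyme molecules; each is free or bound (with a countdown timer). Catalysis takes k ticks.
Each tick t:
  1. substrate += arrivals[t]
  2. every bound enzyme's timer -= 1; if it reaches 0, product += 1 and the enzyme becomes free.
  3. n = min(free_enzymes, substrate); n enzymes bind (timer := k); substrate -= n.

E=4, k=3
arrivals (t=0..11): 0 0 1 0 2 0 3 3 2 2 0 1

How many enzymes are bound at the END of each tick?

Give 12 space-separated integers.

t=0: arr=0 -> substrate=0 bound=0 product=0
t=1: arr=0 -> substrate=0 bound=0 product=0
t=2: arr=1 -> substrate=0 bound=1 product=0
t=3: arr=0 -> substrate=0 bound=1 product=0
t=4: arr=2 -> substrate=0 bound=3 product=0
t=5: arr=0 -> substrate=0 bound=2 product=1
t=6: arr=3 -> substrate=1 bound=4 product=1
t=7: arr=3 -> substrate=2 bound=4 product=3
t=8: arr=2 -> substrate=4 bound=4 product=3
t=9: arr=2 -> substrate=4 bound=4 product=5
t=10: arr=0 -> substrate=2 bound=4 product=7
t=11: arr=1 -> substrate=3 bound=4 product=7

Answer: 0 0 1 1 3 2 4 4 4 4 4 4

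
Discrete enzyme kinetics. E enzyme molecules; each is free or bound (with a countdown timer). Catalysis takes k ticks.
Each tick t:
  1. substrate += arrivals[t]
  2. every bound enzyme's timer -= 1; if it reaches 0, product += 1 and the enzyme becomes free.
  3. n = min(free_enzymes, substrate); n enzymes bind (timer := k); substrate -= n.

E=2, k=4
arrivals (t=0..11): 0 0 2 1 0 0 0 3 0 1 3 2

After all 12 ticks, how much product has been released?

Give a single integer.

Answer: 4

Derivation:
t=0: arr=0 -> substrate=0 bound=0 product=0
t=1: arr=0 -> substrate=0 bound=0 product=0
t=2: arr=2 -> substrate=0 bound=2 product=0
t=3: arr=1 -> substrate=1 bound=2 product=0
t=4: arr=0 -> substrate=1 bound=2 product=0
t=5: arr=0 -> substrate=1 bound=2 product=0
t=6: arr=0 -> substrate=0 bound=1 product=2
t=7: arr=3 -> substrate=2 bound=2 product=2
t=8: arr=0 -> substrate=2 bound=2 product=2
t=9: arr=1 -> substrate=3 bound=2 product=2
t=10: arr=3 -> substrate=5 bound=2 product=3
t=11: arr=2 -> substrate=6 bound=2 product=4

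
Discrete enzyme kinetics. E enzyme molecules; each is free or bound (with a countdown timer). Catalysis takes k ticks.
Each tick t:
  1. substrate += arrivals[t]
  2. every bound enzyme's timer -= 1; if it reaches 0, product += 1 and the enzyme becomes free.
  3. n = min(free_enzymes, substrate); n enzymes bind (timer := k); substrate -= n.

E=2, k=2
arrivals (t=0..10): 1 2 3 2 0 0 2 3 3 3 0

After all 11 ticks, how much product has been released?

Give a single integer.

Answer: 9

Derivation:
t=0: arr=1 -> substrate=0 bound=1 product=0
t=1: arr=2 -> substrate=1 bound=2 product=0
t=2: arr=3 -> substrate=3 bound=2 product=1
t=3: arr=2 -> substrate=4 bound=2 product=2
t=4: arr=0 -> substrate=3 bound=2 product=3
t=5: arr=0 -> substrate=2 bound=2 product=4
t=6: arr=2 -> substrate=3 bound=2 product=5
t=7: arr=3 -> substrate=5 bound=2 product=6
t=8: arr=3 -> substrate=7 bound=2 product=7
t=9: arr=3 -> substrate=9 bound=2 product=8
t=10: arr=0 -> substrate=8 bound=2 product=9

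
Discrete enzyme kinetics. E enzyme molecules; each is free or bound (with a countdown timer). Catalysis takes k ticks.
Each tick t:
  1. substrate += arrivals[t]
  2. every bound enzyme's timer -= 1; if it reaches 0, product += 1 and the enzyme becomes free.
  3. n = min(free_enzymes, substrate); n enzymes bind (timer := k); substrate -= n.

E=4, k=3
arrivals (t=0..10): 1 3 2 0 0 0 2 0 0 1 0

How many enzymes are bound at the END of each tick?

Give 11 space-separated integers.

Answer: 1 4 4 4 2 2 3 2 2 1 1

Derivation:
t=0: arr=1 -> substrate=0 bound=1 product=0
t=1: arr=3 -> substrate=0 bound=4 product=0
t=2: arr=2 -> substrate=2 bound=4 product=0
t=3: arr=0 -> substrate=1 bound=4 product=1
t=4: arr=0 -> substrate=0 bound=2 product=4
t=5: arr=0 -> substrate=0 bound=2 product=4
t=6: arr=2 -> substrate=0 bound=3 product=5
t=7: arr=0 -> substrate=0 bound=2 product=6
t=8: arr=0 -> substrate=0 bound=2 product=6
t=9: arr=1 -> substrate=0 bound=1 product=8
t=10: arr=0 -> substrate=0 bound=1 product=8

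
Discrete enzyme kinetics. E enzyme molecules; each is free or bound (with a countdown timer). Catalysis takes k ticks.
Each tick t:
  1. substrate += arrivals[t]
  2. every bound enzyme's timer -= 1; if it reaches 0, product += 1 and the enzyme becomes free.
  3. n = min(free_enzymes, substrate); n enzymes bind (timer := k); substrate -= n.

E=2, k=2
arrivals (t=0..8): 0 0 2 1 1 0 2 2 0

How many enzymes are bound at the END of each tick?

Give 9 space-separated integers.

t=0: arr=0 -> substrate=0 bound=0 product=0
t=1: arr=0 -> substrate=0 bound=0 product=0
t=2: arr=2 -> substrate=0 bound=2 product=0
t=3: arr=1 -> substrate=1 bound=2 product=0
t=4: arr=1 -> substrate=0 bound=2 product=2
t=5: arr=0 -> substrate=0 bound=2 product=2
t=6: arr=2 -> substrate=0 bound=2 product=4
t=7: arr=2 -> substrate=2 bound=2 product=4
t=8: arr=0 -> substrate=0 bound=2 product=6

Answer: 0 0 2 2 2 2 2 2 2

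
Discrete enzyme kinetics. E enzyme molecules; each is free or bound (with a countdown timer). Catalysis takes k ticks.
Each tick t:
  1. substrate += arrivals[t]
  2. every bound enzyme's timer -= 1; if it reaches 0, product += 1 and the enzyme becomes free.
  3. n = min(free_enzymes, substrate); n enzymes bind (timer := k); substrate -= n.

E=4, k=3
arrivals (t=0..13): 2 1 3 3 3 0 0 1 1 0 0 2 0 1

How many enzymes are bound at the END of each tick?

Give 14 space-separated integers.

t=0: arr=2 -> substrate=0 bound=2 product=0
t=1: arr=1 -> substrate=0 bound=3 product=0
t=2: arr=3 -> substrate=2 bound=4 product=0
t=3: arr=3 -> substrate=3 bound=4 product=2
t=4: arr=3 -> substrate=5 bound=4 product=3
t=5: arr=0 -> substrate=4 bound=4 product=4
t=6: arr=0 -> substrate=2 bound=4 product=6
t=7: arr=1 -> substrate=2 bound=4 product=7
t=8: arr=1 -> substrate=2 bound=4 product=8
t=9: arr=0 -> substrate=0 bound=4 product=10
t=10: arr=0 -> substrate=0 bound=3 product=11
t=11: arr=2 -> substrate=0 bound=4 product=12
t=12: arr=0 -> substrate=0 bound=2 product=14
t=13: arr=1 -> substrate=0 bound=3 product=14

Answer: 2 3 4 4 4 4 4 4 4 4 3 4 2 3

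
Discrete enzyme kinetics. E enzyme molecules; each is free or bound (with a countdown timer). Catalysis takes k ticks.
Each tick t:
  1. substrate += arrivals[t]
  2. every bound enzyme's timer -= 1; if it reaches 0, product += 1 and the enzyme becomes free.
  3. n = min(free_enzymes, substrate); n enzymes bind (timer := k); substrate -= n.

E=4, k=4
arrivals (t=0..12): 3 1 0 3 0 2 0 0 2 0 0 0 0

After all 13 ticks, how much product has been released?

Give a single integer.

Answer: 11

Derivation:
t=0: arr=3 -> substrate=0 bound=3 product=0
t=1: arr=1 -> substrate=0 bound=4 product=0
t=2: arr=0 -> substrate=0 bound=4 product=0
t=3: arr=3 -> substrate=3 bound=4 product=0
t=4: arr=0 -> substrate=0 bound=4 product=3
t=5: arr=2 -> substrate=1 bound=4 product=4
t=6: arr=0 -> substrate=1 bound=4 product=4
t=7: arr=0 -> substrate=1 bound=4 product=4
t=8: arr=2 -> substrate=0 bound=4 product=7
t=9: arr=0 -> substrate=0 bound=3 product=8
t=10: arr=0 -> substrate=0 bound=3 product=8
t=11: arr=0 -> substrate=0 bound=3 product=8
t=12: arr=0 -> substrate=0 bound=0 product=11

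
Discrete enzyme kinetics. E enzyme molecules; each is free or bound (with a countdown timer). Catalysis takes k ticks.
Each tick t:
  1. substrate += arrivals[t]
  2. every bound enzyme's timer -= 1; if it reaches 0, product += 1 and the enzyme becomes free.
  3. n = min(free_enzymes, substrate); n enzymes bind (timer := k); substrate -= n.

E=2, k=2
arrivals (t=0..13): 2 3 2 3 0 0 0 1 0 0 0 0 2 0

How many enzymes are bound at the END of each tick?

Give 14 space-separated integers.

t=0: arr=2 -> substrate=0 bound=2 product=0
t=1: arr=3 -> substrate=3 bound=2 product=0
t=2: arr=2 -> substrate=3 bound=2 product=2
t=3: arr=3 -> substrate=6 bound=2 product=2
t=4: arr=0 -> substrate=4 bound=2 product=4
t=5: arr=0 -> substrate=4 bound=2 product=4
t=6: arr=0 -> substrate=2 bound=2 product=6
t=7: arr=1 -> substrate=3 bound=2 product=6
t=8: arr=0 -> substrate=1 bound=2 product=8
t=9: arr=0 -> substrate=1 bound=2 product=8
t=10: arr=0 -> substrate=0 bound=1 product=10
t=11: arr=0 -> substrate=0 bound=1 product=10
t=12: arr=2 -> substrate=0 bound=2 product=11
t=13: arr=0 -> substrate=0 bound=2 product=11

Answer: 2 2 2 2 2 2 2 2 2 2 1 1 2 2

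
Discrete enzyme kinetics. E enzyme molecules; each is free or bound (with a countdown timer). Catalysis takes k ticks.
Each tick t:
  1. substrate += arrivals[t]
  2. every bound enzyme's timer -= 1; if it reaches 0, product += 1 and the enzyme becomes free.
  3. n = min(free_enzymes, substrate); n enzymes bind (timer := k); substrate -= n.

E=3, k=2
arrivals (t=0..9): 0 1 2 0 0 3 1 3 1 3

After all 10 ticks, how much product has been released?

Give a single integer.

Answer: 9

Derivation:
t=0: arr=0 -> substrate=0 bound=0 product=0
t=1: arr=1 -> substrate=0 bound=1 product=0
t=2: arr=2 -> substrate=0 bound=3 product=0
t=3: arr=0 -> substrate=0 bound=2 product=1
t=4: arr=0 -> substrate=0 bound=0 product=3
t=5: arr=3 -> substrate=0 bound=3 product=3
t=6: arr=1 -> substrate=1 bound=3 product=3
t=7: arr=3 -> substrate=1 bound=3 product=6
t=8: arr=1 -> substrate=2 bound=3 product=6
t=9: arr=3 -> substrate=2 bound=3 product=9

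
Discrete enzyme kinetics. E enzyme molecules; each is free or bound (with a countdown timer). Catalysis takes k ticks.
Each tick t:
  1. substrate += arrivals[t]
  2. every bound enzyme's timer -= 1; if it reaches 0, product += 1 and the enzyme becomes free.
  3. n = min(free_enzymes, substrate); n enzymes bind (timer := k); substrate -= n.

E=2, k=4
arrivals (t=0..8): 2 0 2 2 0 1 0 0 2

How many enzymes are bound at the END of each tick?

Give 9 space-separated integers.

Answer: 2 2 2 2 2 2 2 2 2

Derivation:
t=0: arr=2 -> substrate=0 bound=2 product=0
t=1: arr=0 -> substrate=0 bound=2 product=0
t=2: arr=2 -> substrate=2 bound=2 product=0
t=3: arr=2 -> substrate=4 bound=2 product=0
t=4: arr=0 -> substrate=2 bound=2 product=2
t=5: arr=1 -> substrate=3 bound=2 product=2
t=6: arr=0 -> substrate=3 bound=2 product=2
t=7: arr=0 -> substrate=3 bound=2 product=2
t=8: arr=2 -> substrate=3 bound=2 product=4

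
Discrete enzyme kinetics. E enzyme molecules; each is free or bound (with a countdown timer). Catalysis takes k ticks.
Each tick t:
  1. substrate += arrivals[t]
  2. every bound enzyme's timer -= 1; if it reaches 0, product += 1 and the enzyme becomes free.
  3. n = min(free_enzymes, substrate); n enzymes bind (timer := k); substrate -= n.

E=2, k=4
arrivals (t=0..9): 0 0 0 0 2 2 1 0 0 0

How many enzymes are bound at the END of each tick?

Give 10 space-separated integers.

t=0: arr=0 -> substrate=0 bound=0 product=0
t=1: arr=0 -> substrate=0 bound=0 product=0
t=2: arr=0 -> substrate=0 bound=0 product=0
t=3: arr=0 -> substrate=0 bound=0 product=0
t=4: arr=2 -> substrate=0 bound=2 product=0
t=5: arr=2 -> substrate=2 bound=2 product=0
t=6: arr=1 -> substrate=3 bound=2 product=0
t=7: arr=0 -> substrate=3 bound=2 product=0
t=8: arr=0 -> substrate=1 bound=2 product=2
t=9: arr=0 -> substrate=1 bound=2 product=2

Answer: 0 0 0 0 2 2 2 2 2 2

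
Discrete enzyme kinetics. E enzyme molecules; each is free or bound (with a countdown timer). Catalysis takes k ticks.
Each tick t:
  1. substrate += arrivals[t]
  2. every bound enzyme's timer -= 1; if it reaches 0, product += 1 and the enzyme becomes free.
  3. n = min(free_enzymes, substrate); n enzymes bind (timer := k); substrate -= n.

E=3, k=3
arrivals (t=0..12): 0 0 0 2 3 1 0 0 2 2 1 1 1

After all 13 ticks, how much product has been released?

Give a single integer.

Answer: 8

Derivation:
t=0: arr=0 -> substrate=0 bound=0 product=0
t=1: arr=0 -> substrate=0 bound=0 product=0
t=2: arr=0 -> substrate=0 bound=0 product=0
t=3: arr=2 -> substrate=0 bound=2 product=0
t=4: arr=3 -> substrate=2 bound=3 product=0
t=5: arr=1 -> substrate=3 bound=3 product=0
t=6: arr=0 -> substrate=1 bound=3 product=2
t=7: arr=0 -> substrate=0 bound=3 product=3
t=8: arr=2 -> substrate=2 bound=3 product=3
t=9: arr=2 -> substrate=2 bound=3 product=5
t=10: arr=1 -> substrate=2 bound=3 product=6
t=11: arr=1 -> substrate=3 bound=3 product=6
t=12: arr=1 -> substrate=2 bound=3 product=8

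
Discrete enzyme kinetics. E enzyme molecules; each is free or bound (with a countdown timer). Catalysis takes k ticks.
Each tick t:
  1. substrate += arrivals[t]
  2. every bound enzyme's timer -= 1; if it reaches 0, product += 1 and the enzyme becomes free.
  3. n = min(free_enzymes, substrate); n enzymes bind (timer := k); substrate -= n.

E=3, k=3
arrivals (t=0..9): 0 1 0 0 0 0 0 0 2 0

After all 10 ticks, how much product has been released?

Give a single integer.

t=0: arr=0 -> substrate=0 bound=0 product=0
t=1: arr=1 -> substrate=0 bound=1 product=0
t=2: arr=0 -> substrate=0 bound=1 product=0
t=3: arr=0 -> substrate=0 bound=1 product=0
t=4: arr=0 -> substrate=0 bound=0 product=1
t=5: arr=0 -> substrate=0 bound=0 product=1
t=6: arr=0 -> substrate=0 bound=0 product=1
t=7: arr=0 -> substrate=0 bound=0 product=1
t=8: arr=2 -> substrate=0 bound=2 product=1
t=9: arr=0 -> substrate=0 bound=2 product=1

Answer: 1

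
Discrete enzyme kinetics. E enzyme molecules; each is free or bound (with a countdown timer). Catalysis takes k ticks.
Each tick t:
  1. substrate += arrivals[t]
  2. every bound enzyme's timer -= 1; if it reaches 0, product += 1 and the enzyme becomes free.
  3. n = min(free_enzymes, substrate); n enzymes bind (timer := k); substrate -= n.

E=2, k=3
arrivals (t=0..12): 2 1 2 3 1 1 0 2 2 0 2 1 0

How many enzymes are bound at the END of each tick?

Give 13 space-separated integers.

Answer: 2 2 2 2 2 2 2 2 2 2 2 2 2

Derivation:
t=0: arr=2 -> substrate=0 bound=2 product=0
t=1: arr=1 -> substrate=1 bound=2 product=0
t=2: arr=2 -> substrate=3 bound=2 product=0
t=3: arr=3 -> substrate=4 bound=2 product=2
t=4: arr=1 -> substrate=5 bound=2 product=2
t=5: arr=1 -> substrate=6 bound=2 product=2
t=6: arr=0 -> substrate=4 bound=2 product=4
t=7: arr=2 -> substrate=6 bound=2 product=4
t=8: arr=2 -> substrate=8 bound=2 product=4
t=9: arr=0 -> substrate=6 bound=2 product=6
t=10: arr=2 -> substrate=8 bound=2 product=6
t=11: arr=1 -> substrate=9 bound=2 product=6
t=12: arr=0 -> substrate=7 bound=2 product=8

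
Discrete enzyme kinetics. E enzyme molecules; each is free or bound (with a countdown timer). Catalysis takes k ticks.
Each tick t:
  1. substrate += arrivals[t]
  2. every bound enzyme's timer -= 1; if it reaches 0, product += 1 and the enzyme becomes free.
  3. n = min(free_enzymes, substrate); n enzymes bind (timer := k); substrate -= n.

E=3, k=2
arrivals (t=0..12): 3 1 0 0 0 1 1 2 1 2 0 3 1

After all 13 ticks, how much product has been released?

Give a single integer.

Answer: 11

Derivation:
t=0: arr=3 -> substrate=0 bound=3 product=0
t=1: arr=1 -> substrate=1 bound=3 product=0
t=2: arr=0 -> substrate=0 bound=1 product=3
t=3: arr=0 -> substrate=0 bound=1 product=3
t=4: arr=0 -> substrate=0 bound=0 product=4
t=5: arr=1 -> substrate=0 bound=1 product=4
t=6: arr=1 -> substrate=0 bound=2 product=4
t=7: arr=2 -> substrate=0 bound=3 product=5
t=8: arr=1 -> substrate=0 bound=3 product=6
t=9: arr=2 -> substrate=0 bound=3 product=8
t=10: arr=0 -> substrate=0 bound=2 product=9
t=11: arr=3 -> substrate=0 bound=3 product=11
t=12: arr=1 -> substrate=1 bound=3 product=11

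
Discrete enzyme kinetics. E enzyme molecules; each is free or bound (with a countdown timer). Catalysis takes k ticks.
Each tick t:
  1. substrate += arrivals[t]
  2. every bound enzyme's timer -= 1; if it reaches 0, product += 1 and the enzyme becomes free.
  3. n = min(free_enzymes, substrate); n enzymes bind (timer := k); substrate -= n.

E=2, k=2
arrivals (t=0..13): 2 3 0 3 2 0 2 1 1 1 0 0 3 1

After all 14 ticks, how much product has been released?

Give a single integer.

Answer: 12

Derivation:
t=0: arr=2 -> substrate=0 bound=2 product=0
t=1: arr=3 -> substrate=3 bound=2 product=0
t=2: arr=0 -> substrate=1 bound=2 product=2
t=3: arr=3 -> substrate=4 bound=2 product=2
t=4: arr=2 -> substrate=4 bound=2 product=4
t=5: arr=0 -> substrate=4 bound=2 product=4
t=6: arr=2 -> substrate=4 bound=2 product=6
t=7: arr=1 -> substrate=5 bound=2 product=6
t=8: arr=1 -> substrate=4 bound=2 product=8
t=9: arr=1 -> substrate=5 bound=2 product=8
t=10: arr=0 -> substrate=3 bound=2 product=10
t=11: arr=0 -> substrate=3 bound=2 product=10
t=12: arr=3 -> substrate=4 bound=2 product=12
t=13: arr=1 -> substrate=5 bound=2 product=12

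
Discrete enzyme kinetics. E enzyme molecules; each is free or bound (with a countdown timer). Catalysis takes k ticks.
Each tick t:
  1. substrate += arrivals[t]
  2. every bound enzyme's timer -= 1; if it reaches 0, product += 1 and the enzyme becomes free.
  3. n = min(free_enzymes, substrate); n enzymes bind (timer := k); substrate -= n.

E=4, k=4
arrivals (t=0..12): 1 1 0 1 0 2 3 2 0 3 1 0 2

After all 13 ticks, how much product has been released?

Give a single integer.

Answer: 7

Derivation:
t=0: arr=1 -> substrate=0 bound=1 product=0
t=1: arr=1 -> substrate=0 bound=2 product=0
t=2: arr=0 -> substrate=0 bound=2 product=0
t=3: arr=1 -> substrate=0 bound=3 product=0
t=4: arr=0 -> substrate=0 bound=2 product=1
t=5: arr=2 -> substrate=0 bound=3 product=2
t=6: arr=3 -> substrate=2 bound=4 product=2
t=7: arr=2 -> substrate=3 bound=4 product=3
t=8: arr=0 -> substrate=3 bound=4 product=3
t=9: arr=3 -> substrate=4 bound=4 product=5
t=10: arr=1 -> substrate=4 bound=4 product=6
t=11: arr=0 -> substrate=3 bound=4 product=7
t=12: arr=2 -> substrate=5 bound=4 product=7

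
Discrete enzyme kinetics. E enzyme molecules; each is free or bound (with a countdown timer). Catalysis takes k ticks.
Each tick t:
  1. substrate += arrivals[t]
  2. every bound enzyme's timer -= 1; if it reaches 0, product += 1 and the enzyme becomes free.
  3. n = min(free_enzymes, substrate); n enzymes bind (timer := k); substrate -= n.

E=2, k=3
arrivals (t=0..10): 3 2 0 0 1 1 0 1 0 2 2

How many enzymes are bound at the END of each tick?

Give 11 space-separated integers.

t=0: arr=3 -> substrate=1 bound=2 product=0
t=1: arr=2 -> substrate=3 bound=2 product=0
t=2: arr=0 -> substrate=3 bound=2 product=0
t=3: arr=0 -> substrate=1 bound=2 product=2
t=4: arr=1 -> substrate=2 bound=2 product=2
t=5: arr=1 -> substrate=3 bound=2 product=2
t=6: arr=0 -> substrate=1 bound=2 product=4
t=7: arr=1 -> substrate=2 bound=2 product=4
t=8: arr=0 -> substrate=2 bound=2 product=4
t=9: arr=2 -> substrate=2 bound=2 product=6
t=10: arr=2 -> substrate=4 bound=2 product=6

Answer: 2 2 2 2 2 2 2 2 2 2 2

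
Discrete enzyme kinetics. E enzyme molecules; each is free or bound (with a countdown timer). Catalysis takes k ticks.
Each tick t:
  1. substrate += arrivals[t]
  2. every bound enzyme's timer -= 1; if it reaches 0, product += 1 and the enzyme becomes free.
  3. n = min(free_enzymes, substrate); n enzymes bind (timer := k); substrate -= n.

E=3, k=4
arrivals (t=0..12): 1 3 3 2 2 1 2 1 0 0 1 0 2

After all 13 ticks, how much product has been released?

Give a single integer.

Answer: 7

Derivation:
t=0: arr=1 -> substrate=0 bound=1 product=0
t=1: arr=3 -> substrate=1 bound=3 product=0
t=2: arr=3 -> substrate=4 bound=3 product=0
t=3: arr=2 -> substrate=6 bound=3 product=0
t=4: arr=2 -> substrate=7 bound=3 product=1
t=5: arr=1 -> substrate=6 bound=3 product=3
t=6: arr=2 -> substrate=8 bound=3 product=3
t=7: arr=1 -> substrate=9 bound=3 product=3
t=8: arr=0 -> substrate=8 bound=3 product=4
t=9: arr=0 -> substrate=6 bound=3 product=6
t=10: arr=1 -> substrate=7 bound=3 product=6
t=11: arr=0 -> substrate=7 bound=3 product=6
t=12: arr=2 -> substrate=8 bound=3 product=7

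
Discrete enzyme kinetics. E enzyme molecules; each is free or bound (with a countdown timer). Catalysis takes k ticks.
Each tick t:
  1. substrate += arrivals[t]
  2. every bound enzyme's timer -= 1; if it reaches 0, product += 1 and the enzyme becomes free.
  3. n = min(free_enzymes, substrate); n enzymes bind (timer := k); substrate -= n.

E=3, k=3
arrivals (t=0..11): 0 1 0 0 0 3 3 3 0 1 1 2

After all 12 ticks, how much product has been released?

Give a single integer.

Answer: 7

Derivation:
t=0: arr=0 -> substrate=0 bound=0 product=0
t=1: arr=1 -> substrate=0 bound=1 product=0
t=2: arr=0 -> substrate=0 bound=1 product=0
t=3: arr=0 -> substrate=0 bound=1 product=0
t=4: arr=0 -> substrate=0 bound=0 product=1
t=5: arr=3 -> substrate=0 bound=3 product=1
t=6: arr=3 -> substrate=3 bound=3 product=1
t=7: arr=3 -> substrate=6 bound=3 product=1
t=8: arr=0 -> substrate=3 bound=3 product=4
t=9: arr=1 -> substrate=4 bound=3 product=4
t=10: arr=1 -> substrate=5 bound=3 product=4
t=11: arr=2 -> substrate=4 bound=3 product=7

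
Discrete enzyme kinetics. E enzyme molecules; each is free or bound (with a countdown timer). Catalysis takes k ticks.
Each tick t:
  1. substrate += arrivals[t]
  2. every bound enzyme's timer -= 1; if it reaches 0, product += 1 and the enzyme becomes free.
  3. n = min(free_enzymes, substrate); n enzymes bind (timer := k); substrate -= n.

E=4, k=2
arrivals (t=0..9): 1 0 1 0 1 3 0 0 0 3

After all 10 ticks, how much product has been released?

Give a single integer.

Answer: 6

Derivation:
t=0: arr=1 -> substrate=0 bound=1 product=0
t=1: arr=0 -> substrate=0 bound=1 product=0
t=2: arr=1 -> substrate=0 bound=1 product=1
t=3: arr=0 -> substrate=0 bound=1 product=1
t=4: arr=1 -> substrate=0 bound=1 product=2
t=5: arr=3 -> substrate=0 bound=4 product=2
t=6: arr=0 -> substrate=0 bound=3 product=3
t=7: arr=0 -> substrate=0 bound=0 product=6
t=8: arr=0 -> substrate=0 bound=0 product=6
t=9: arr=3 -> substrate=0 bound=3 product=6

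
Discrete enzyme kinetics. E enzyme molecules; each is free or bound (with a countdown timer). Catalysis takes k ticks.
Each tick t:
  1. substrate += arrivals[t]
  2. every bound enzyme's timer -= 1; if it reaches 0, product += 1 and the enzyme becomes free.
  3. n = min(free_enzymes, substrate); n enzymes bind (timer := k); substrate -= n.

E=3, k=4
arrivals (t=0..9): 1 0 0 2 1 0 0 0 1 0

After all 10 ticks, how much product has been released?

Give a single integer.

Answer: 4

Derivation:
t=0: arr=1 -> substrate=0 bound=1 product=0
t=1: arr=0 -> substrate=0 bound=1 product=0
t=2: arr=0 -> substrate=0 bound=1 product=0
t=3: arr=2 -> substrate=0 bound=3 product=0
t=4: arr=1 -> substrate=0 bound=3 product=1
t=5: arr=0 -> substrate=0 bound=3 product=1
t=6: arr=0 -> substrate=0 bound=3 product=1
t=7: arr=0 -> substrate=0 bound=1 product=3
t=8: arr=1 -> substrate=0 bound=1 product=4
t=9: arr=0 -> substrate=0 bound=1 product=4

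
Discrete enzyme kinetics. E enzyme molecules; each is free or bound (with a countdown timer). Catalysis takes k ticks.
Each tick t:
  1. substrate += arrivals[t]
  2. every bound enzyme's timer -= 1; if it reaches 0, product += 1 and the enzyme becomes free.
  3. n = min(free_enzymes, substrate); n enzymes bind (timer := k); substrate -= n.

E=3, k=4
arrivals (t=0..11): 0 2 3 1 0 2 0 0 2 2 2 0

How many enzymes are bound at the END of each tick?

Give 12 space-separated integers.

Answer: 0 2 3 3 3 3 3 3 3 3 3 3

Derivation:
t=0: arr=0 -> substrate=0 bound=0 product=0
t=1: arr=2 -> substrate=0 bound=2 product=0
t=2: arr=3 -> substrate=2 bound=3 product=0
t=3: arr=1 -> substrate=3 bound=3 product=0
t=4: arr=0 -> substrate=3 bound=3 product=0
t=5: arr=2 -> substrate=3 bound=3 product=2
t=6: arr=0 -> substrate=2 bound=3 product=3
t=7: arr=0 -> substrate=2 bound=3 product=3
t=8: arr=2 -> substrate=4 bound=3 product=3
t=9: arr=2 -> substrate=4 bound=3 product=5
t=10: arr=2 -> substrate=5 bound=3 product=6
t=11: arr=0 -> substrate=5 bound=3 product=6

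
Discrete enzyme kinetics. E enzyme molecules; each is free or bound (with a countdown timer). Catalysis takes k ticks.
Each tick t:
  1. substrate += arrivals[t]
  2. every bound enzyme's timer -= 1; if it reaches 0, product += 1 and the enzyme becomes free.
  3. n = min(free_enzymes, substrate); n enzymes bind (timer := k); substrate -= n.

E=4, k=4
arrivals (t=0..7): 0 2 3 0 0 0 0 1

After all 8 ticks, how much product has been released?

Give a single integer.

Answer: 4

Derivation:
t=0: arr=0 -> substrate=0 bound=0 product=0
t=1: arr=2 -> substrate=0 bound=2 product=0
t=2: arr=3 -> substrate=1 bound=4 product=0
t=3: arr=0 -> substrate=1 bound=4 product=0
t=4: arr=0 -> substrate=1 bound=4 product=0
t=5: arr=0 -> substrate=0 bound=3 product=2
t=6: arr=0 -> substrate=0 bound=1 product=4
t=7: arr=1 -> substrate=0 bound=2 product=4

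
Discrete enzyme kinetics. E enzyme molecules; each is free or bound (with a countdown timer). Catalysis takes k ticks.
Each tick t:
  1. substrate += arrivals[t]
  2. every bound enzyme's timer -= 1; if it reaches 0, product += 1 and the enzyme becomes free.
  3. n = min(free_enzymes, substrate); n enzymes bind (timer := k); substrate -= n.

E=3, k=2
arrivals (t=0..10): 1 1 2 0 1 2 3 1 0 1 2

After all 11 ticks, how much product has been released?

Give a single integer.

t=0: arr=1 -> substrate=0 bound=1 product=0
t=1: arr=1 -> substrate=0 bound=2 product=0
t=2: arr=2 -> substrate=0 bound=3 product=1
t=3: arr=0 -> substrate=0 bound=2 product=2
t=4: arr=1 -> substrate=0 bound=1 product=4
t=5: arr=2 -> substrate=0 bound=3 product=4
t=6: arr=3 -> substrate=2 bound=3 product=5
t=7: arr=1 -> substrate=1 bound=3 product=7
t=8: arr=0 -> substrate=0 bound=3 product=8
t=9: arr=1 -> substrate=0 bound=2 product=10
t=10: arr=2 -> substrate=0 bound=3 product=11

Answer: 11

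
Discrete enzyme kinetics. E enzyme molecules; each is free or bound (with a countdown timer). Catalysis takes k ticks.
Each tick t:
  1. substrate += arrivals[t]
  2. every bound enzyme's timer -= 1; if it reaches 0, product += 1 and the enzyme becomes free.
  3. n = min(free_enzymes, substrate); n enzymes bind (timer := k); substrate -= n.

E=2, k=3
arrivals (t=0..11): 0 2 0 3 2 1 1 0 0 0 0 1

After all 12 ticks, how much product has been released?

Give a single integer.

Answer: 6

Derivation:
t=0: arr=0 -> substrate=0 bound=0 product=0
t=1: arr=2 -> substrate=0 bound=2 product=0
t=2: arr=0 -> substrate=0 bound=2 product=0
t=3: arr=3 -> substrate=3 bound=2 product=0
t=4: arr=2 -> substrate=3 bound=2 product=2
t=5: arr=1 -> substrate=4 bound=2 product=2
t=6: arr=1 -> substrate=5 bound=2 product=2
t=7: arr=0 -> substrate=3 bound=2 product=4
t=8: arr=0 -> substrate=3 bound=2 product=4
t=9: arr=0 -> substrate=3 bound=2 product=4
t=10: arr=0 -> substrate=1 bound=2 product=6
t=11: arr=1 -> substrate=2 bound=2 product=6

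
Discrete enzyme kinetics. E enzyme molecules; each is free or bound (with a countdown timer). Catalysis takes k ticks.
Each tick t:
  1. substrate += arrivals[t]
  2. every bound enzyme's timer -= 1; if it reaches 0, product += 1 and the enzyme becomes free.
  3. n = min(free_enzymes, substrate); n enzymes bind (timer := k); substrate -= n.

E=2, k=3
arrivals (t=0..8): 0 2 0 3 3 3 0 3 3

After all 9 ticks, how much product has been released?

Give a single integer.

Answer: 4

Derivation:
t=0: arr=0 -> substrate=0 bound=0 product=0
t=1: arr=2 -> substrate=0 bound=2 product=0
t=2: arr=0 -> substrate=0 bound=2 product=0
t=3: arr=3 -> substrate=3 bound=2 product=0
t=4: arr=3 -> substrate=4 bound=2 product=2
t=5: arr=3 -> substrate=7 bound=2 product=2
t=6: arr=0 -> substrate=7 bound=2 product=2
t=7: arr=3 -> substrate=8 bound=2 product=4
t=8: arr=3 -> substrate=11 bound=2 product=4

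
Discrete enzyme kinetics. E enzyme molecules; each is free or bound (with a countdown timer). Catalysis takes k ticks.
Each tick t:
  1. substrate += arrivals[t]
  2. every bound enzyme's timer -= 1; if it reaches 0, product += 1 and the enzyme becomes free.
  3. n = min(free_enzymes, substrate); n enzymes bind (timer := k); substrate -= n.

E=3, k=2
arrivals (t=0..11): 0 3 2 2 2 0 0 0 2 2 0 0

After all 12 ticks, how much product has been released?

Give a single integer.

t=0: arr=0 -> substrate=0 bound=0 product=0
t=1: arr=3 -> substrate=0 bound=3 product=0
t=2: arr=2 -> substrate=2 bound=3 product=0
t=3: arr=2 -> substrate=1 bound=3 product=3
t=4: arr=2 -> substrate=3 bound=3 product=3
t=5: arr=0 -> substrate=0 bound=3 product=6
t=6: arr=0 -> substrate=0 bound=3 product=6
t=7: arr=0 -> substrate=0 bound=0 product=9
t=8: arr=2 -> substrate=0 bound=2 product=9
t=9: arr=2 -> substrate=1 bound=3 product=9
t=10: arr=0 -> substrate=0 bound=2 product=11
t=11: arr=0 -> substrate=0 bound=1 product=12

Answer: 12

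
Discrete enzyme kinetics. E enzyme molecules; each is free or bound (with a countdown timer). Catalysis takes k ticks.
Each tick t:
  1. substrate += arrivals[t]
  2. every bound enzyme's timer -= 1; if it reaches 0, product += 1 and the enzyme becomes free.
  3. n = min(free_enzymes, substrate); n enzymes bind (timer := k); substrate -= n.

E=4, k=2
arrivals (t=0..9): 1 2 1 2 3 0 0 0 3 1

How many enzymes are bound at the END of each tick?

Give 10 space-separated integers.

Answer: 1 3 3 3 4 3 1 0 3 4

Derivation:
t=0: arr=1 -> substrate=0 bound=1 product=0
t=1: arr=2 -> substrate=0 bound=3 product=0
t=2: arr=1 -> substrate=0 bound=3 product=1
t=3: arr=2 -> substrate=0 bound=3 product=3
t=4: arr=3 -> substrate=1 bound=4 product=4
t=5: arr=0 -> substrate=0 bound=3 product=6
t=6: arr=0 -> substrate=0 bound=1 product=8
t=7: arr=0 -> substrate=0 bound=0 product=9
t=8: arr=3 -> substrate=0 bound=3 product=9
t=9: arr=1 -> substrate=0 bound=4 product=9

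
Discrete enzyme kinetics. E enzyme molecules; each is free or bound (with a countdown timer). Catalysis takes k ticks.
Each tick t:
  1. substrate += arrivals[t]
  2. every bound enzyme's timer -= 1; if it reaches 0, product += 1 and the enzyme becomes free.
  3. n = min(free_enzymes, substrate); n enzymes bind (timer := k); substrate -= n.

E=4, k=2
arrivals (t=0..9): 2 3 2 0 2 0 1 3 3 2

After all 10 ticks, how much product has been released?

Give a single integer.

Answer: 13

Derivation:
t=0: arr=2 -> substrate=0 bound=2 product=0
t=1: arr=3 -> substrate=1 bound=4 product=0
t=2: arr=2 -> substrate=1 bound=4 product=2
t=3: arr=0 -> substrate=0 bound=3 product=4
t=4: arr=2 -> substrate=0 bound=3 product=6
t=5: arr=0 -> substrate=0 bound=2 product=7
t=6: arr=1 -> substrate=0 bound=1 product=9
t=7: arr=3 -> substrate=0 bound=4 product=9
t=8: arr=3 -> substrate=2 bound=4 product=10
t=9: arr=2 -> substrate=1 bound=4 product=13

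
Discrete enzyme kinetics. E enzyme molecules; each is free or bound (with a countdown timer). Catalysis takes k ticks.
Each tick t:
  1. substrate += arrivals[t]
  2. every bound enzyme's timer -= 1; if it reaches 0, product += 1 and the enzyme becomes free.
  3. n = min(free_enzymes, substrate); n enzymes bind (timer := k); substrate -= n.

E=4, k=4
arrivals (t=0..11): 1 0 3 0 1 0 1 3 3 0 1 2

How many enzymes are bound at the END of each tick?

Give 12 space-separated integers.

Answer: 1 1 4 4 4 4 2 4 4 4 4 4

Derivation:
t=0: arr=1 -> substrate=0 bound=1 product=0
t=1: arr=0 -> substrate=0 bound=1 product=0
t=2: arr=3 -> substrate=0 bound=4 product=0
t=3: arr=0 -> substrate=0 bound=4 product=0
t=4: arr=1 -> substrate=0 bound=4 product=1
t=5: arr=0 -> substrate=0 bound=4 product=1
t=6: arr=1 -> substrate=0 bound=2 product=4
t=7: arr=3 -> substrate=1 bound=4 product=4
t=8: arr=3 -> substrate=3 bound=4 product=5
t=9: arr=0 -> substrate=3 bound=4 product=5
t=10: arr=1 -> substrate=3 bound=4 product=6
t=11: arr=2 -> substrate=3 bound=4 product=8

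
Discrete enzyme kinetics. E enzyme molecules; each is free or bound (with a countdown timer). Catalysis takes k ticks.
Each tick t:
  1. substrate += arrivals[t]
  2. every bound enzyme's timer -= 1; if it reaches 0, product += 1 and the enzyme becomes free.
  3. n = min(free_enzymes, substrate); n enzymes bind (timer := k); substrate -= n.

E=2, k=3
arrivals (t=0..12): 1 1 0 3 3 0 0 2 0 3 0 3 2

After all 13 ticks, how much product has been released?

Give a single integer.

Answer: 7

Derivation:
t=0: arr=1 -> substrate=0 bound=1 product=0
t=1: arr=1 -> substrate=0 bound=2 product=0
t=2: arr=0 -> substrate=0 bound=2 product=0
t=3: arr=3 -> substrate=2 bound=2 product=1
t=4: arr=3 -> substrate=4 bound=2 product=2
t=5: arr=0 -> substrate=4 bound=2 product=2
t=6: arr=0 -> substrate=3 bound=2 product=3
t=7: arr=2 -> substrate=4 bound=2 product=4
t=8: arr=0 -> substrate=4 bound=2 product=4
t=9: arr=3 -> substrate=6 bound=2 product=5
t=10: arr=0 -> substrate=5 bound=2 product=6
t=11: arr=3 -> substrate=8 bound=2 product=6
t=12: arr=2 -> substrate=9 bound=2 product=7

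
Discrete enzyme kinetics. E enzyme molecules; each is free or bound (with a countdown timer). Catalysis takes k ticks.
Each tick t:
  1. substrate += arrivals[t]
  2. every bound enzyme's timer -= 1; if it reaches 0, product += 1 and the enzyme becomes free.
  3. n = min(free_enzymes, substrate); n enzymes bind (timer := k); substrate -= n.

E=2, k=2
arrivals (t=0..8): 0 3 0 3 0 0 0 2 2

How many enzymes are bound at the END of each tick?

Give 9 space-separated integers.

Answer: 0 2 2 2 2 2 2 2 2

Derivation:
t=0: arr=0 -> substrate=0 bound=0 product=0
t=1: arr=3 -> substrate=1 bound=2 product=0
t=2: arr=0 -> substrate=1 bound=2 product=0
t=3: arr=3 -> substrate=2 bound=2 product=2
t=4: arr=0 -> substrate=2 bound=2 product=2
t=5: arr=0 -> substrate=0 bound=2 product=4
t=6: arr=0 -> substrate=0 bound=2 product=4
t=7: arr=2 -> substrate=0 bound=2 product=6
t=8: arr=2 -> substrate=2 bound=2 product=6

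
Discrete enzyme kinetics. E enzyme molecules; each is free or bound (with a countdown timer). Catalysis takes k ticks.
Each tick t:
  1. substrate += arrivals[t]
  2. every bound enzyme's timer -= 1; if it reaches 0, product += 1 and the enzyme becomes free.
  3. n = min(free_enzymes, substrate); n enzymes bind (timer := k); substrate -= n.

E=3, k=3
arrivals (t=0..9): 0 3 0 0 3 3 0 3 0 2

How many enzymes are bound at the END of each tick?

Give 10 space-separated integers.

Answer: 0 3 3 3 3 3 3 3 3 3

Derivation:
t=0: arr=0 -> substrate=0 bound=0 product=0
t=1: arr=3 -> substrate=0 bound=3 product=0
t=2: arr=0 -> substrate=0 bound=3 product=0
t=3: arr=0 -> substrate=0 bound=3 product=0
t=4: arr=3 -> substrate=0 bound=3 product=3
t=5: arr=3 -> substrate=3 bound=3 product=3
t=6: arr=0 -> substrate=3 bound=3 product=3
t=7: arr=3 -> substrate=3 bound=3 product=6
t=8: arr=0 -> substrate=3 bound=3 product=6
t=9: arr=2 -> substrate=5 bound=3 product=6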